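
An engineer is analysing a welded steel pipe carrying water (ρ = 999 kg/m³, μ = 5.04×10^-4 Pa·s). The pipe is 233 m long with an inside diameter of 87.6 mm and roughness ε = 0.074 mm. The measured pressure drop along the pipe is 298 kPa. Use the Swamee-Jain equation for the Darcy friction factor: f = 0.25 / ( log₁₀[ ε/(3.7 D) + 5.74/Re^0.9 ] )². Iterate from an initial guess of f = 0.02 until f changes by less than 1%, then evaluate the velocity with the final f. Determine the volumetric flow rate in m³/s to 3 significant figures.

Rearranging Darcy-Weisbach: V = √(2·ΔP·D/(f·L·ρ)). With ε/D = 7.4e-05/0.0876 = 0.000845, iterate starting from f = 0.02:
  f = 0.02 → V = √(2·2.98e+05·0.0876/(0.02·233·999)) = 3.349 m/s; Re = ρVD/μ = 5.815e+05; f → 0.01955
  f = 0.01955 → V = 3.387 m/s; Re = 5.881e+05; f → 0.01954
Converged (Δf/f < 1%). With the final f = 0.01954: V = √(2·2.98e+05·0.0876/(0.01954·233·999)) = 3.388 m/s.
Q = V·A = 3.388·(π/4·0.0876²) = 0.02042 m³/s = 0.0204 m³/s.

Q ≈ 0.0204 m³/s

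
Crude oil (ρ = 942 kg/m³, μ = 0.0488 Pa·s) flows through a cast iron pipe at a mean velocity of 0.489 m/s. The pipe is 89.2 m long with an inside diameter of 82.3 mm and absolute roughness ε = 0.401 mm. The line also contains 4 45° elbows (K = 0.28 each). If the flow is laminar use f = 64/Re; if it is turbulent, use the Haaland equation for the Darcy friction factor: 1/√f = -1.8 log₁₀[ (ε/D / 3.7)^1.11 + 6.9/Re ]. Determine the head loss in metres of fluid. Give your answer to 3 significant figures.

h_f ≈ 1.10 m

Reynolds number Re = ρVD/μ = 942 · 0.489 · 0.0823 / 0.0488 = 776.9.
Re < 2300 → laminar flow, so f = 64/Re = 64/776.9 = 0.08238 (the turbulent correlation is not needed).
Total minor-loss coefficient ΣK = 4·0.28 = 1.12.
ΔP = [f·L/D + ΣK]·(ρV²/2) = [0.08238·89.2/0.0823 + 1.12]·(942·0.489²/2) = [89.29 + 1.12]·112.6 = 1.018e+04 Pa.
Head loss h_f = ΔP/(ρg) = 1.018e+04/(942·9.81) = 1.10 m.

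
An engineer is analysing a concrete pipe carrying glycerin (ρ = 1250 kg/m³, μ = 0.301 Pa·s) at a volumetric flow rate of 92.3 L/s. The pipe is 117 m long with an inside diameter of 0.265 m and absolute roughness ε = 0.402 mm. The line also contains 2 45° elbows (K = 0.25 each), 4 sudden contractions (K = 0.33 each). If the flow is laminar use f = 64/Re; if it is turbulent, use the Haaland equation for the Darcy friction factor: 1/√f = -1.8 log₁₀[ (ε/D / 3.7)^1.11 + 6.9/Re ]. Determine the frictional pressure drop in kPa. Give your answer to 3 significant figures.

ΔP ≈ 30.0 kPa

Q = 92.3 L/s = 92.3/1000 = 0.0923 m³/s.
Cross-sectional area A = πD²/4 = π(0.265)²/4 = 0.05515 m²; mean velocity V = Q/A = 0.0923/0.05515 = 1.673 m/s.
Reynolds number Re = ρVD/μ = 1250 · 1.673 · 0.265 / 0.301 = 1842.
Re < 2300 → laminar flow, so f = 64/Re = 64/1842 = 0.03475 (the turbulent correlation is not needed).
Total minor-loss coefficient ΣK = 2·0.25 + 4·0.33 = 1.82.
ΔP = [f·L/D + ΣK]·(ρV²/2) = [0.03475·117/0.265 + 1.82]·(1250·1.673²/2) = [15.34 + 1.82]·1750 = 3.004e+04 Pa.
ΔP = 3.004e+04 Pa = 30.0 kPa.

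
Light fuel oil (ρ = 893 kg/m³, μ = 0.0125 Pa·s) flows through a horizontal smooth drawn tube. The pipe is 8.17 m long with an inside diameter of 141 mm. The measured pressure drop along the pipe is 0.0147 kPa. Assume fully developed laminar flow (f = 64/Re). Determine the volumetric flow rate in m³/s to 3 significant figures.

Q ≈ 0.00140 m³/s

For laminar flow, f = 64/Re with Re = ρVD/μ, so Darcy-Weisbach reduces to ΔP = 32μLV/D². Solving for V: V = ΔP·D²/(32μL) = 14.7·(0.141)²/(32·0.0125·8.17) = 0.08943 m/s.
Check: Re = ρVD/μ = 893·0.08943·0.141/0.0125 = 900.8 < 2300, so the laminar assumption holds.
Q = V·A = 0.08943·(π/4·0.141²) = 0.001396 m³/s = 0.00140 m³/s.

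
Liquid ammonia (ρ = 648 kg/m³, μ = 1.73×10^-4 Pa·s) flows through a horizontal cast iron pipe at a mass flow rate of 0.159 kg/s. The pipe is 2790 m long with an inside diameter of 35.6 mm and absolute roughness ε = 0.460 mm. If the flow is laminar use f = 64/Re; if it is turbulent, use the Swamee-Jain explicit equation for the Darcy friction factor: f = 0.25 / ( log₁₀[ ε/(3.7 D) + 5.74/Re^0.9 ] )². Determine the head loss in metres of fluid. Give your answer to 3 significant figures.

A = πD²/4 = π(0.0356)²/4 = 0.0009954 m²; mean velocity V = ṁ/(ρA) = 0.159/(648 · 0.0009954) = 0.2465 m/s.
Reynolds number Re = ρVD/μ = 648 · 0.2465 · 0.0356 / 0.000173 = 3.287e+04.
Re > 4000 → turbulent. Relative roughness ε/D = 0.00046/0.0356 = 0.0129. Swamee-Jain: f = 0.25/(log₁₀[0.0129/3.7 + 5.74/3.287e+04^0.9])² = 0.25/(log₁₀[0.00349 + 0.000494])² = 0.25/(-2.399)² = 0.04342.
Darcy-Weisbach: ΔP = f(L/D)(ρV²/2) = 0.04342·(2790/0.0356)·(648·0.2465²/2) = 0.04342·7.837e+04·19.69 = 6.7e+04 Pa.
Head loss h_f = ΔP/(ρg) = 6.7e+04/(648·9.81) = 10.5 m.

h_f ≈ 10.5 m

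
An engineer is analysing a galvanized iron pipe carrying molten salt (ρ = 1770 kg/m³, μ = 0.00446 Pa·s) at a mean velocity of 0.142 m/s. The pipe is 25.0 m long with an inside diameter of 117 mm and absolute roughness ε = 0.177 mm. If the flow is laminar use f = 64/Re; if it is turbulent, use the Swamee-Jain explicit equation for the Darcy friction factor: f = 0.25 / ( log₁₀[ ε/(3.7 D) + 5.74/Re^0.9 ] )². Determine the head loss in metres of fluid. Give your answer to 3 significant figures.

Reynolds number Re = ρVD/μ = 1770 · 0.142 · 0.117 / 0.00446 = 6593.
Re > 4000 → turbulent. Relative roughness ε/D = 0.000177/0.117 = 0.00151. Swamee-Jain: f = 0.25/(log₁₀[0.00151/3.7 + 5.74/6593^0.9])² = 0.25/(log₁₀[0.000409 + 0.0021])² = 0.25/(-2.601)² = 0.03696.
Darcy-Weisbach: ΔP = f(L/D)(ρV²/2) = 0.03696·(25/0.117)·(1770·0.142²/2) = 0.03696·213.7·17.85 = 140.9 Pa.
Head loss h_f = ΔP/(ρg) = 140.9/(1770·9.81) = 0.00812 m.

h_f ≈ 0.00812 m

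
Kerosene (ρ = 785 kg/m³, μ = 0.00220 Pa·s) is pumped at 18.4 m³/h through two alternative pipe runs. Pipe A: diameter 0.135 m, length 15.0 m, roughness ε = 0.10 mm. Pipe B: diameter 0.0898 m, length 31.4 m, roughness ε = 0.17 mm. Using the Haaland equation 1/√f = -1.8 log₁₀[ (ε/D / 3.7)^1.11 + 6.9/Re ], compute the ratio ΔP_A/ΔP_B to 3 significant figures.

ΔP_A/ΔP_B ≈ 0.0619

Pipe A: V = Q/A = 0.005111/0.01431 = 0.3571 m/s; Re = 1.72e+04; ε/D = 0.000741; Haaland → f = 0.02802; ΔP_A = f(L/D)(ρV²/2) = 155.8 Pa.
Pipe B: V = Q/A = 0.005111/0.006333 = 0.807 m/s; Re = 2.586e+04; ε/D = 0.00189; Haaland → f = 0.02816; ΔP_B = f(L/D)(ρV²/2) = 2517 Pa.
ΔP_A/ΔP_B = 155.8/2517 = 0.0619.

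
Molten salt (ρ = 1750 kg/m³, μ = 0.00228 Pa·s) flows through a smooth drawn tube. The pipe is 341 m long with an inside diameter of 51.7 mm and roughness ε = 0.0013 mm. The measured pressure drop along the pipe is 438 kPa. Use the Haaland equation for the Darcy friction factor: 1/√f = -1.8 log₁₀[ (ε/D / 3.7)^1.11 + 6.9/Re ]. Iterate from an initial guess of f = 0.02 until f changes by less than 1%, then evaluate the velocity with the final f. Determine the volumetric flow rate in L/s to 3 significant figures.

Rearranging Darcy-Weisbach: V = √(2·ΔP·D/(f·L·ρ)). With ε/D = 1.3e-06/0.0517 = 2.51e-05, iterate starting from f = 0.02:
  f = 0.02 → V = √(2·4.38e+05·0.0517/(0.02·341·1750)) = 1.948 m/s; Re = ρVD/μ = 7.73e+04; f → 0.01891
  f = 0.01891 → V = 2.004 m/s; Re = 7.951e+04; f → 0.01879
Converged (Δf/f < 1%). With the final f = 0.01879: V = √(2·4.38e+05·0.0517/(0.01879·341·1750)) = 2.01 m/s.
Q = V·A = 2.01·(π/4·0.0517²) = 0.004219 m³/s = 4.22 L/s.

Q ≈ 4.22 L/s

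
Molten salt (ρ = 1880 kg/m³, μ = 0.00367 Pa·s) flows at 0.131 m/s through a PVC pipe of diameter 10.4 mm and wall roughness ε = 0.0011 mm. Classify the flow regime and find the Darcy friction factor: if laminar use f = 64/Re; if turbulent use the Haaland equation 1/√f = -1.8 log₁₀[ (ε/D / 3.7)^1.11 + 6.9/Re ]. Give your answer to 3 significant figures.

f ≈ 0.0917

Re = ρVD/μ = 1880·0.131·0.0104/0.00367 = 697.9.
Re < 2300 → laminar, so f = 64/Re = 0.0917 (roughness is irrelevant in laminar flow).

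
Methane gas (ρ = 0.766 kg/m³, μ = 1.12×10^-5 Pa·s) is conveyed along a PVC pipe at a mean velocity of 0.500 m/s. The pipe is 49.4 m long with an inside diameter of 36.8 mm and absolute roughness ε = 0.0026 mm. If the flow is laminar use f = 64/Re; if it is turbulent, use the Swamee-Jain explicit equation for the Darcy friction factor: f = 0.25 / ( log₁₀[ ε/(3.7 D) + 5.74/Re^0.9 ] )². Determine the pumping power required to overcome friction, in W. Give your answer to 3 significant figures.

P ≈ 0.00348 W

Reynolds number Re = ρVD/μ = 0.766 · 0.5 · 0.0368 / 1.12e-05 = 1258.
Re < 2300 → laminar flow, so f = 64/Re = 64/1258 = 0.05086 (the turbulent correlation is not needed).
Darcy-Weisbach: ΔP = f(L/D)(ρV²/2) = 0.05086·(49.4/0.0368)·(0.766·0.5²/2) = 0.05086·1342·0.09575 = 6.537 Pa.
Q = V·A = 0.5·0.001064 = 0.0005318 m³/s.
Pumping power P = QΔP = 0.0005318·6.537 = 0.003476 W = 0.00348 W.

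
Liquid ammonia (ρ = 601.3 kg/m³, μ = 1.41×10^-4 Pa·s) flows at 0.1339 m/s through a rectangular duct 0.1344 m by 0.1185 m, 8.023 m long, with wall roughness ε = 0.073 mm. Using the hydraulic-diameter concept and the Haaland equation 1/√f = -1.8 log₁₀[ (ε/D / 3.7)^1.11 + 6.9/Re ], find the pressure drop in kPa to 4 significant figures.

Hydraulic diameter D_h = 4A/P = 4·(0.1344·0.1185)/(2·(0.1344+0.1185)) = 0.06371/0.5058 = 0.126 m.
Re = ρVD_h/μ = 601.3·0.1339·0.126/0.000141 = 7.192e+04.
ε/D_h = 7.3e-05/0.126 = 0.00058; Haaland gives 1/√f = -1.8 log₁₀[5.98e-05+9.59e-05] = 6.854, so f = 0.02129.
ΔP = f(L/D_h)(ρV²/2) = 0.02129·8.023/0.126·5.39 = 7.309 Pa.
ΔP = 0.007309 kPa.

ΔP ≈ 0.007309 kPa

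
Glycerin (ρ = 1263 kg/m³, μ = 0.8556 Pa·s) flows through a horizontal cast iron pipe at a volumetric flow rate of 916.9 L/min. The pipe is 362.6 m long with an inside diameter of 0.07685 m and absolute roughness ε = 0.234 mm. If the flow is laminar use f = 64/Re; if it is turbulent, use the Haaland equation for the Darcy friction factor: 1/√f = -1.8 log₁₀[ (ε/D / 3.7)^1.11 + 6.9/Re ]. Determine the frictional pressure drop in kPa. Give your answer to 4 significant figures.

ΔP ≈ 5538 kPa

Q = 916.9 L/min = 916.9/60000 = 0.01528 m³/s.
Cross-sectional area A = πD²/4 = π(0.07685)²/4 = 0.004639 m²; mean velocity V = Q/A = 0.01528/0.004639 = 3.295 m/s.
Reynolds number Re = ρVD/μ = 1263 · 3.295 · 0.07685 / 0.856 = 373.7.
Re < 2300 → laminar flow, so f = 64/Re = 64/373.7 = 0.1712 (the turbulent correlation is not needed).
Darcy-Weisbach: ΔP = f(L/D)(ρV²/2) = 0.1712·(362.6/0.07685)·(1263·3.295²/2) = 0.1712·4718·6854 = 5.538e+06 Pa.
ΔP = 5.538e+06 Pa = 5538 kPa.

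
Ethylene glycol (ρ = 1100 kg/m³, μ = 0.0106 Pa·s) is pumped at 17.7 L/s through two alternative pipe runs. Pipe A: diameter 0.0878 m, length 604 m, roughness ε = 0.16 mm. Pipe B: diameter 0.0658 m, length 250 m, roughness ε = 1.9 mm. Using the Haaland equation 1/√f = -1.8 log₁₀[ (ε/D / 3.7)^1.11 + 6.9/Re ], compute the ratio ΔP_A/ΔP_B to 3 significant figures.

ΔP_A/ΔP_B ≈ 0.278

Pipe A: V = Q/A = 0.0177/0.006055 = 2.923 m/s; Re = 2.664e+04; ε/D = 0.00182; Haaland → f = 0.0279; ΔP_A = f(L/D)(ρV²/2) = 9.022e+05 Pa.
Pipe B: V = Q/A = 0.0177/0.0034 = 5.205 m/s; Re = 3.554e+04; ε/D = 0.0289; Haaland → f = 0.05727; ΔP_B = f(L/D)(ρV²/2) = 3.242e+06 Pa.
ΔP_A/ΔP_B = 9.022e+05/3.242e+06 = 0.278.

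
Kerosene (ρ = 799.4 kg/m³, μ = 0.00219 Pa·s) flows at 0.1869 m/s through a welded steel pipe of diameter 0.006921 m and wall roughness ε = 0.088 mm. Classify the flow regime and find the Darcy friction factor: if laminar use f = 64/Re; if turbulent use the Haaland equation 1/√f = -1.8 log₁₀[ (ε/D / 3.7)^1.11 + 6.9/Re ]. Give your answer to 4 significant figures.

Re = ρVD/μ = 799.4·0.1869·0.006921/0.00219 = 472.2.
Re < 2300 → laminar, so f = 64/Re = 0.1355 (roughness is irrelevant in laminar flow).

f ≈ 0.1355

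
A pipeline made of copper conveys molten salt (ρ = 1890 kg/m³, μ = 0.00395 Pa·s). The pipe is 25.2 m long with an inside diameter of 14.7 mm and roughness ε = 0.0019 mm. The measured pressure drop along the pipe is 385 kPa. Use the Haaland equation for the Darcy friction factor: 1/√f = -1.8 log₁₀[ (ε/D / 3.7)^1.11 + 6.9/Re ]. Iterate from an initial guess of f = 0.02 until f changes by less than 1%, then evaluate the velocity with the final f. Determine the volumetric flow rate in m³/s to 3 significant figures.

Q ≈ 5.18×10^-4 m³/s

Rearranging Darcy-Weisbach: V = √(2·ΔP·D/(f·L·ρ)). With ε/D = 1.9e-06/0.0147 = 0.000129, iterate starting from f = 0.02:
  f = 0.02 → V = √(2·3.85e+05·0.0147/(0.02·25.2·1890)) = 3.447 m/s; Re = ρVD/μ = 2.425e+04; f → 0.02478
  f = 0.02478 → V = 3.097 m/s; Re = 2.178e+04; f → 0.02543
  f = 0.02543 → V = 3.057 m/s; Re = 2.15e+04; f → 0.02551
Converged (Δf/f < 1%). With the final f = 0.02551: V = √(2·3.85e+05·0.0147/(0.02551·25.2·1890)) = 3.052 m/s.
Q = V·A = 3.052·(π/4·0.0147²) = 0.0005181 m³/s = 5.18×10^-4 m³/s.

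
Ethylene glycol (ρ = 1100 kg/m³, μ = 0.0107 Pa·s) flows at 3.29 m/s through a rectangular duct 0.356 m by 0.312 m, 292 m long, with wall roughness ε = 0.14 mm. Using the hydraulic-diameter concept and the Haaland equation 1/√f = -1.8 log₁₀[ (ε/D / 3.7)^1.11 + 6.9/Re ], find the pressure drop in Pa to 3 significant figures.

Hydraulic diameter D_h = 4A/P = 4·(0.356·0.312)/(2·(0.356+0.312)) = 0.4443/1.336 = 0.3326 m.
Re = ρVD_h/μ = 1100·3.29·0.3326/0.0107 = 1.125e+05.
ε/D_h = 0.00014/0.3326 = 0.000421; Haaland gives 1/√f = -1.8 log₁₀[4.19e-05+6.13e-05] = 7.175, so f = 0.01942.
ΔP = f(L/D_h)(ρV²/2) = 0.01942·292/0.3326·5953 = 1.015e+05 Pa.

ΔP ≈ 102000 Pa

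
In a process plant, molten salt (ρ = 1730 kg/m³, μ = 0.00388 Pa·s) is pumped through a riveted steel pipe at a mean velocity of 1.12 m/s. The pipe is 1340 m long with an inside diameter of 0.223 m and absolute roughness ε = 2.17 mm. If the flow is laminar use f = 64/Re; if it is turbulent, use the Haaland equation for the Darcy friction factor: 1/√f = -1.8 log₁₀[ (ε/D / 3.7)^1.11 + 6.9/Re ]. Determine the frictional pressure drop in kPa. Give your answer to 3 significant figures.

Reynolds number Re = ρVD/μ = 1730 · 1.12 · 0.223 / 0.00388 = 1.114e+05.
Re > 4000 → turbulent. Relative roughness ε/D = 0.00217/0.223 = 0.00973. Haaland: 1/√f = -1.8 log₁₀[(0.00973/3.7)^1.11 + 6.9/1.114e+05] = -1.8 log₁₀[0.00137 + 6.2e-05] = 5.12, so f = 0.03814.
Darcy-Weisbach: ΔP = f(L/D)(ρV²/2) = 0.03814·(1340/0.223)·(1730·1.12²/2) = 0.03814·6009·1085 = 2.487e+05 Pa.
ΔP = 2.487e+05 Pa = 249 kPa.

ΔP ≈ 249 kPa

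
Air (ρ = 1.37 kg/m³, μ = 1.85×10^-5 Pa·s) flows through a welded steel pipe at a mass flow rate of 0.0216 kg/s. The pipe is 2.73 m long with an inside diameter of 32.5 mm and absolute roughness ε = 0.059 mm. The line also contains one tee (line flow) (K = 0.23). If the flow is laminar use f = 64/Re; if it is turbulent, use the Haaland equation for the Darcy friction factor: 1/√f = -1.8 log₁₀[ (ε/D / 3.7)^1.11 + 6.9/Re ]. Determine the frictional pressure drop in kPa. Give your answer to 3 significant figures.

A = πD²/4 = π(0.0325)²/4 = 0.0008296 m²; mean velocity V = ṁ/(ρA) = 0.0216/(1.37 · 0.0008296) = 19.01 m/s.
Reynolds number Re = ρVD/μ = 1.37 · 19.01 · 0.0325 / 1.85e-05 = 4.574e+04.
Re > 4000 → turbulent. Relative roughness ε/D = 5.9e-05/0.0325 = 0.00182. Haaland: 1/√f = -1.8 log₁₀[(0.00182/3.7)^1.11 + 6.9/4.574e+04] = -1.8 log₁₀[0.000212 + 0.000151] = 6.192, so f = 0.02608.
Total minor-loss coefficient ΣK = 1·0.23 = 0.23.
ΔP = [f·L/D + ΣK]·(ρV²/2) = [0.02608·2.73/0.0325 + 0.23]·(1.37·19.01²/2) = [2.191 + 0.23]·247.4 = 599 Pa.
ΔP = 599 Pa = 0.599 kPa.

ΔP ≈ 0.599 kPa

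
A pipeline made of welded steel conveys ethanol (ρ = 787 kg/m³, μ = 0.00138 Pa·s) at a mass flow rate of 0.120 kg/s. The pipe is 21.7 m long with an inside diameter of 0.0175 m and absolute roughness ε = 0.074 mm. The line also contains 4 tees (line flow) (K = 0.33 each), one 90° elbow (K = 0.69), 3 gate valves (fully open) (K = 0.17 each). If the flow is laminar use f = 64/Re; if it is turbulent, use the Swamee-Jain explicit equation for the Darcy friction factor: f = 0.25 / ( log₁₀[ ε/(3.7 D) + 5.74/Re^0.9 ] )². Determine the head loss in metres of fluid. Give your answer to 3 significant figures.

A = πD²/4 = π(0.0175)²/4 = 0.0002405 m²; mean velocity V = ṁ/(ρA) = 0.12/(787 · 0.0002405) = 0.6339 m/s.
Reynolds number Re = ρVD/μ = 787 · 0.6339 · 0.0175 / 0.00138 = 6327.
Re > 4000 → turbulent. Relative roughness ε/D = 7.4e-05/0.0175 = 0.00423. Swamee-Jain: f = 0.25/(log₁₀[0.00423/3.7 + 5.74/6327^0.9])² = 0.25/(log₁₀[0.00114 + 0.00218])² = 0.25/(-2.479)² = 0.04068.
Total minor-loss coefficient ΣK = 4·0.33 + 1·0.69 + 3·0.17 = 2.52.
ΔP = [f·L/D + ΣK]·(ρV²/2) = [0.04068·21.7/0.0175 + 2.52]·(787·0.6339²/2) = [50.45 + 2.52]·158.1 = 8376 Pa.
Head loss h_f = ΔP/(ρg) = 8376/(787·9.81) = 1.08 m.

h_f ≈ 1.08 m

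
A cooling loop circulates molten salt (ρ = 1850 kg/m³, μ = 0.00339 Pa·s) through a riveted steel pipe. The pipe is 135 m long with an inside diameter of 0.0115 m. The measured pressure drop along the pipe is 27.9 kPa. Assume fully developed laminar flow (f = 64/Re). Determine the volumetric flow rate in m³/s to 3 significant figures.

For laminar flow, f = 64/Re with Re = ρVD/μ, so Darcy-Weisbach reduces to ΔP = 32μLV/D². Solving for V: V = ΔP·D²/(32μL) = 2.79e+04·(0.0115)²/(32·0.00339·135) = 0.252 m/s.
Check: Re = ρVD/μ = 1850·0.252·0.0115/0.00339 = 1581 < 2300, so the laminar assumption holds.
Q = V·A = 0.252·(π/4·0.0115²) = 2.617e-05 m³/s = 2.62×10^-5 m³/s.

Q ≈ 2.62×10^-5 m³/s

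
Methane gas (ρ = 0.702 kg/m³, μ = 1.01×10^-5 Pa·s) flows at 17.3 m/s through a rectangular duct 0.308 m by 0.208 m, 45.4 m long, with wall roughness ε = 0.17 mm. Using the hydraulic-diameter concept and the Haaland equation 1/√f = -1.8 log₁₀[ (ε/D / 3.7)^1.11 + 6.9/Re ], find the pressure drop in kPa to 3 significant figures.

Hydraulic diameter D_h = 4A/P = 4·(0.308·0.208)/(2·(0.308+0.208)) = 0.2563/1.032 = 0.2483 m.
Re = ρVD_h/μ = 0.702·17.3·0.2483/1.01e-05 = 2.986e+05.
ε/D_h = 0.00017/0.2483 = 0.000685; Haaland gives 1/√f = -1.8 log₁₀[7.19e-05+2.31e-05] = 7.24, so f = 0.01908.
ΔP = f(L/D_h)(ρV²/2) = 0.01908·45.4/0.2483·105.1 = 366.4 Pa.
ΔP = 0.366 kPa.

ΔP ≈ 0.366 kPa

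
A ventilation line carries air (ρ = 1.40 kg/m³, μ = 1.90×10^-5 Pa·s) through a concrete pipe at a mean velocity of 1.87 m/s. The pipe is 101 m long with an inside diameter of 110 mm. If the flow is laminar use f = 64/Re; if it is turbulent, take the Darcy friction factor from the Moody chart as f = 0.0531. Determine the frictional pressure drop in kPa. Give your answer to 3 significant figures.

Reynolds number Re = ρVD/μ = 1.4 · 1.87 · 0.11 / 1.9e-05 = 1.516e+04.
Re > 4000 → turbulent; use the Moody-chart value f = 0.0531.
Darcy-Weisbach: ΔP = f(L/D)(ρV²/2) = 0.0531·(101/0.11)·(1.4·1.87²/2) = 0.0531·918.2·2.448 = 119.3 Pa.
ΔP = 119.3 Pa = 0.119 kPa.

ΔP ≈ 0.119 kPa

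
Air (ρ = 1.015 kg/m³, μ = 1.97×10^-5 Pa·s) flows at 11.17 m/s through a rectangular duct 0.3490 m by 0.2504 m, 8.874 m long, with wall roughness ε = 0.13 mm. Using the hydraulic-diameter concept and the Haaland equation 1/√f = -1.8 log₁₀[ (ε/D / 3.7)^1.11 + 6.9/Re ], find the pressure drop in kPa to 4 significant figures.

ΔP ≈ 0.03596 kPa

Hydraulic diameter D_h = 4A/P = 4·(0.349·0.2504)/(2·(0.349+0.2504)) = 0.3496/1.199 = 0.2916 m.
Re = ρVD_h/μ = 1.015·11.17·0.2916/1.97e-05 = 1.678e+05.
ε/D_h = 0.00013/0.2916 = 0.000446; Haaland gives 1/√f = -1.8 log₁₀[4.47e-05+4.11e-05] = 7.32, so f = 0.01866.
ΔP = f(L/D_h)(ρV²/2) = 0.01866·8.874/0.2916·63.32 = 35.96 Pa.
ΔP = 0.03596 kPa.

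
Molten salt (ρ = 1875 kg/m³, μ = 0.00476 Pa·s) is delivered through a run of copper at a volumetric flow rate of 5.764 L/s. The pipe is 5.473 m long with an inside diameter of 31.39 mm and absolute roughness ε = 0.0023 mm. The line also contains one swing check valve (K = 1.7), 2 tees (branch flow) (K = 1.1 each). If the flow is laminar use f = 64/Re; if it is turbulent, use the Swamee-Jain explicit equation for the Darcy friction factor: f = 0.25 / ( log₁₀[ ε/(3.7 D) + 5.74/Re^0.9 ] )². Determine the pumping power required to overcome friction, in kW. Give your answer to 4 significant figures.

Q = 5.764 L/s = 5.764/1000 = 0.005764 m³/s.
Cross-sectional area A = πD²/4 = π(0.03139)²/4 = 0.0007739 m²; mean velocity V = Q/A = 0.005764/0.0007739 = 7.448 m/s.
Reynolds number Re = ρVD/μ = 1875 · 7.448 · 0.03139 / 0.00476 = 9.21e+04.
Re > 4000 → turbulent. Relative roughness ε/D = 2.3e-06/0.03139 = 7.33e-05. Swamee-Jain: f = 0.25/(log₁₀[7.33e-05/3.7 + 5.74/9.21e+04^0.9])² = 0.25/(log₁₀[1.98e-05 + 0.000195])² = 0.25/(-3.667)² = 0.01859.
Total minor-loss coefficient ΣK = 1·1.7 + 2·1.1 = 3.9.
ΔP = [f·L/D + ΣK]·(ρV²/2) = [0.01859·5.473/0.03139 + 3.9]·(1875·7.448²/2) = [3.242 + 3.9]·5.201e+04 = 3.714e+05 Pa.
Pumping power P = QΔP = 0.005764·3.714e+05 = 2140.9 W = 2.141 kW.

P ≈ 2.141 kW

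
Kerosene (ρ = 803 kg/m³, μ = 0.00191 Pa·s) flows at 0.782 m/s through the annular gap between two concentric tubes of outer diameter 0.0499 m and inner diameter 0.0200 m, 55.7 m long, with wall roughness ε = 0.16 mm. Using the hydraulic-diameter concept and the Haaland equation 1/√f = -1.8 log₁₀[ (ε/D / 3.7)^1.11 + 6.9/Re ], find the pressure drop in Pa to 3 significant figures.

ΔP ≈ 17400 Pa

Hydraulic diameter D_h = 4A/P = D_o - D_i = 0.0499 - 0.02 = 0.0299 m.
Re = ρVD_h/μ = 803·0.782·0.0299/0.00191 = 9830.
ε/D_h = 0.00016/0.0299 = 0.00535; Haaland gives 1/√f = -1.8 log₁₀[0.000704+0.000702] = 5.133, so f = 0.03795.
ΔP = f(L/D_h)(ρV²/2) = 0.03795·55.7/0.0299·245.5 = 1.736e+04 Pa.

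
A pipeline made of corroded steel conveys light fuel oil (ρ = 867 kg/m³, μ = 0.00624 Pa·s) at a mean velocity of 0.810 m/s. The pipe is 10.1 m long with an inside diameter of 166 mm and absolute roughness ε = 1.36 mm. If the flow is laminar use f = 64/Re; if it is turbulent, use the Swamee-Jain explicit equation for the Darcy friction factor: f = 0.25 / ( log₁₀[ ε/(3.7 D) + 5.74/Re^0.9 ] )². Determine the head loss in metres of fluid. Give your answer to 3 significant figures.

h_f ≈ 0.0802 m

Reynolds number Re = ρVD/μ = 867 · 0.81 · 0.166 / 0.00624 = 1.868e+04.
Re > 4000 → turbulent. Relative roughness ε/D = 0.00136/0.166 = 0.00819. Swamee-Jain: f = 0.25/(log₁₀[0.00819/3.7 + 5.74/1.868e+04^0.9])² = 0.25/(log₁₀[0.00221 + 0.000822])² = 0.25/(-2.518)² = 0.03944.
Darcy-Weisbach: ΔP = f(L/D)(ρV²/2) = 0.03944·(10.1/0.166)·(867·0.81²/2) = 0.03944·60.84·284.4 = 682.5 Pa.
Head loss h_f = ΔP/(ρg) = 682.5/(867·9.81) = 0.0802 m.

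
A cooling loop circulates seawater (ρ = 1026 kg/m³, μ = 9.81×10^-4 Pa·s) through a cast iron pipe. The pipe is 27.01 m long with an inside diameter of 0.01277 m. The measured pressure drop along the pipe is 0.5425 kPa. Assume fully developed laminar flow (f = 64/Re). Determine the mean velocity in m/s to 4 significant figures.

V ≈ 0.1043 m/s

For laminar flow, f = 64/Re with Re = ρVD/μ, so Darcy-Weisbach reduces to ΔP = 32μLV/D². Solving for V: V = ΔP·D²/(32μL) = 542.5·(0.01277)²/(32·0.000981·27.01) = 0.1043 m/s.
Check: Re = ρVD/μ = 1026·0.1043·0.01277/0.000981 = 1394 < 2300, so the laminar assumption holds.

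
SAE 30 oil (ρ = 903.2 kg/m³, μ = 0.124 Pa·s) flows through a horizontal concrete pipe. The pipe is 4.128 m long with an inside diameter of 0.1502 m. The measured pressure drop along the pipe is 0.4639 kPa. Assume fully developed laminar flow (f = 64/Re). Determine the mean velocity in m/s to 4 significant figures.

For laminar flow, f = 64/Re with Re = ρVD/μ, so Darcy-Weisbach reduces to ΔP = 32μLV/D². Solving for V: V = ΔP·D²/(32μL) = 463.9·(0.1502)²/(32·0.124·4.128) = 0.6389 m/s.
Check: Re = ρVD/μ = 903.2·0.6389·0.1502/0.124 = 699 < 2300, so the laminar assumption holds.

V ≈ 0.6389 m/s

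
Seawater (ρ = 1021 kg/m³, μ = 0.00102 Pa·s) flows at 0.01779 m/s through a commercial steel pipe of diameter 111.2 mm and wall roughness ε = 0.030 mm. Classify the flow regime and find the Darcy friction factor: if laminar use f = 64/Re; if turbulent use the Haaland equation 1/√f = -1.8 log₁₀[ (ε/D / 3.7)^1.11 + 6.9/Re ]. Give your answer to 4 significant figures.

f ≈ 0.03232

Re = ρVD/μ = 1021·0.01779·0.1112/0.00102 = 1980.
Re < 2300 → laminar, so f = 64/Re = 0.03232 (roughness is irrelevant in laminar flow).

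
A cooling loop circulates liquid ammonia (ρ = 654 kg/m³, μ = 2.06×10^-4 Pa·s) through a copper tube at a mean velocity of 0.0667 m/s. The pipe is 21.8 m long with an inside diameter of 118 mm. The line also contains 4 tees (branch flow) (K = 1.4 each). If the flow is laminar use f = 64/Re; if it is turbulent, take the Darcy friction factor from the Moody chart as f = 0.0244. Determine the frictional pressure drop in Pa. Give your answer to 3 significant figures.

Reynolds number Re = ρVD/μ = 654 · 0.0667 · 0.118 / 0.000206 = 2.499e+04.
Re > 4000 → turbulent; use the Moody-chart value f = 0.0244.
Total minor-loss coefficient ΣK = 4·1.4 = 5.6.
ΔP = [f·L/D + ΣK]·(ρV²/2) = [0.0244·21.8/0.118 + 5.6]·(654·0.0667²/2) = [4.508 + 5.6]·1.455 = 14.7 Pa.

ΔP ≈ 14.7 Pa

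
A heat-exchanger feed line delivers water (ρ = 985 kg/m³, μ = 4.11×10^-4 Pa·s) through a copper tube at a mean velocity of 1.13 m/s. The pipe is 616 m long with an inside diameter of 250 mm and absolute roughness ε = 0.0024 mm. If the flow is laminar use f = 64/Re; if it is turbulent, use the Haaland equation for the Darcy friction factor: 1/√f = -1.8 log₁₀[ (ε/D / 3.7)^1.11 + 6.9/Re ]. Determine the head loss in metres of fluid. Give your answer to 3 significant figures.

Reynolds number Re = ρVD/μ = 985 · 1.13 · 0.25 / 0.000411 = 6.77e+05.
Re > 4000 → turbulent. Relative roughness ε/D = 2.4e-06/0.25 = 9.6e-06. Haaland: 1/√f = -1.8 log₁₀[(9.6e-06/3.7)^1.11 + 6.9/6.77e+05] = -1.8 log₁₀[6.3e-07 + 1.02e-05] = 8.938, so f = 0.01252.
Darcy-Weisbach: ΔP = f(L/D)(ρV²/2) = 0.01252·(616/0.25)·(985·1.13²/2) = 0.01252·2464·628.9 = 1.94e+04 Pa.
Head loss h_f = ΔP/(ρg) = 1.94e+04/(985·9.81) = 2.01 m.

h_f ≈ 2.01 m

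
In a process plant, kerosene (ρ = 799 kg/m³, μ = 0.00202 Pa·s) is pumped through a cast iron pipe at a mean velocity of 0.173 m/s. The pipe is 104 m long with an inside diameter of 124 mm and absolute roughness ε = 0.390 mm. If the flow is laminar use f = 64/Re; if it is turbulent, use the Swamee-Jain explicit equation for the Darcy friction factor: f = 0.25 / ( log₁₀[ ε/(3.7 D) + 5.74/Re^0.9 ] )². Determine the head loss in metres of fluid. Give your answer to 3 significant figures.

Reynolds number Re = ρVD/μ = 799 · 0.173 · 0.124 / 0.00202 = 8485.
Re > 4000 → turbulent. Relative roughness ε/D = 0.00039/0.124 = 0.00315. Swamee-Jain: f = 0.25/(log₁₀[0.00315/3.7 + 5.74/8485^0.9])² = 0.25/(log₁₀[0.00085 + 0.00167])² = 0.25/(-2.598)² = 0.03703.
Darcy-Weisbach: ΔP = f(L/D)(ρV²/2) = 0.03703·(104/0.124)·(799·0.173²/2) = 0.03703·838.7·11.96 = 371.3 Pa.
Head loss h_f = ΔP/(ρg) = 371.3/(799·9.81) = 0.0474 m.

h_f ≈ 0.0474 m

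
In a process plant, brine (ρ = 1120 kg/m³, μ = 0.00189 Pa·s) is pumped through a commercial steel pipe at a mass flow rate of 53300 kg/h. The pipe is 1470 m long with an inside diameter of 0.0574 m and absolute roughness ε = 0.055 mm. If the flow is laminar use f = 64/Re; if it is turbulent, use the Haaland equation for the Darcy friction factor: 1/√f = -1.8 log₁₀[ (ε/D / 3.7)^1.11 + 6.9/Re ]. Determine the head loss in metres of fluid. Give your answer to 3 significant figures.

ṁ = 53300 kg/h = 53300/3600 = 14.81 kg/s.
A = πD²/4 = π(0.0574)²/4 = 0.002588 m²; mean velocity V = ṁ/(ρA) = 14.81/(1120 · 0.002588) = 5.108 m/s.
Reynolds number Re = ρVD/μ = 1120 · 5.108 · 0.0574 / 0.00189 = 1.738e+05.
Re > 4000 → turbulent. Relative roughness ε/D = 5.5e-05/0.0574 = 0.000958. Haaland: 1/√f = -1.8 log₁₀[(0.000958/3.7)^1.11 + 6.9/1.738e+05] = -1.8 log₁₀[0.000104 + 3.97e-05] = 6.914, so f = 0.02092.
Darcy-Weisbach: ΔP = f(L/D)(ρV²/2) = 0.02092·(1470/0.0574)·(1120·5.108²/2) = 0.02092·2.561e+04·1.461e+04 = 7.828e+06 Pa.
Head loss h_f = ΔP/(ρg) = 7.828e+06/(1120·9.81) = 713 m.

h_f ≈ 713 m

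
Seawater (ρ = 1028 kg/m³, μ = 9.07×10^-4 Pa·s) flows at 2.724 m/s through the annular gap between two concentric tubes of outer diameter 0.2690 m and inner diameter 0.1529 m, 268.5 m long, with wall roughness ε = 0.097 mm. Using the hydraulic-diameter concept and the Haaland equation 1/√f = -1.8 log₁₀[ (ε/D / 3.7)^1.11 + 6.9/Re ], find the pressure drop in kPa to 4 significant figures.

Hydraulic diameter D_h = 4A/P = D_o - D_i = 0.269 - 0.1529 = 0.1161 m.
Re = ρVD_h/μ = 1028·2.724·0.1161/0.000907 = 3.584e+05.
ε/D_h = 9.7e-05/0.1161 = 0.000835; Haaland gives 1/√f = -1.8 log₁₀[8.97e-05+1.92e-05] = 7.133, so f = 0.01965.
ΔP = f(L/D_h)(ρV²/2) = 0.01965·268.5/0.1161·3814 = 1.733e+05 Pa.
ΔP = 173.3 kPa.

ΔP ≈ 173.3 kPa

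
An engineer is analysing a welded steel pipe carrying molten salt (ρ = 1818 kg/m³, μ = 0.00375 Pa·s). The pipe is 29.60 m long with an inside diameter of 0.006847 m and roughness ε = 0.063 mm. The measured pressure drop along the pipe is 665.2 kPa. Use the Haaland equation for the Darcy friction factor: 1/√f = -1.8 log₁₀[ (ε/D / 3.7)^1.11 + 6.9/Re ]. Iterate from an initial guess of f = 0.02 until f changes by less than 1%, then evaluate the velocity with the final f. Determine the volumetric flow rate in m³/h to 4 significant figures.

Rearranging Darcy-Weisbach: V = √(2·ΔP·D/(f·L·ρ)). With ε/D = 6.3e-05/0.006847 = 0.0092, iterate starting from f = 0.02:
  f = 0.02 → V = √(2·6.652e+05·0.006847/(0.02·29.6·1818)) = 2.909 m/s; Re = ρVD/μ = 9657; f → 0.04237
  f = 0.04237 → V = 1.999 m/s; Re = 6635; f → 0.0445
  f = 0.0445 → V = 1.95 m/s; Re = 6474; f → 0.04467
Converged (Δf/f < 1%). With the final f = 0.04467: V = √(2·6.652e+05·0.006847/(0.04467·29.6·1818)) = 1.947 m/s.
Q = V·A = 1.947·(π/4·0.006847²) = 7.168e-05 m³/s = 0.2580 m³/h.

Q ≈ 0.2580 m³/h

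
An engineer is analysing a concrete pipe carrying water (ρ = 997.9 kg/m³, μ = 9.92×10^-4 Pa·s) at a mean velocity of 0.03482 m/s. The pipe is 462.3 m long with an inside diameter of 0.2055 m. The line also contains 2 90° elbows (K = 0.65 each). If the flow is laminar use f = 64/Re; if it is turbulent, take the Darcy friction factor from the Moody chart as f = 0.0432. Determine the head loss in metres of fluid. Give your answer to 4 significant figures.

Reynolds number Re = ρVD/μ = 997.9 · 0.03482 · 0.2055 / 0.000992 = 7198.
Re > 4000 → turbulent; use the Moody-chart value f = 0.0432.
Total minor-loss coefficient ΣK = 2·0.65 = 1.3.
ΔP = [f·L/D + ΣK]·(ρV²/2) = [0.0432·462.3/0.2055 + 1.3]·(997.9·0.03482²/2) = [97.18 + 1.3]·0.6049 = 59.58 Pa.
Head loss h_f = ΔP/(ρg) = 59.58/(997.9·9.81) = 0.006086 m.

h_f ≈ 0.006086 m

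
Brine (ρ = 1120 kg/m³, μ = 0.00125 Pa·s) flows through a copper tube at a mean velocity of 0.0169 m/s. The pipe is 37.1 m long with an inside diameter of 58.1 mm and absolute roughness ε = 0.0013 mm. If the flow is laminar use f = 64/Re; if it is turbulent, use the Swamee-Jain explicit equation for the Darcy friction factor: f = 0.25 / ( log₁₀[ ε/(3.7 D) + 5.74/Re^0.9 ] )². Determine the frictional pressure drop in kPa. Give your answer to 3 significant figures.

ΔP ≈ 0.00743 kPa

Reynolds number Re = ρVD/μ = 1120 · 0.0169 · 0.0581 / 0.00125 = 879.8.
Re < 2300 → laminar flow, so f = 64/Re = 64/879.8 = 0.07275 (the turbulent correlation is not needed).
Darcy-Weisbach: ΔP = f(L/D)(ρV²/2) = 0.07275·(37.1/0.0581)·(1120·0.0169²/2) = 0.07275·638.6·0.1599 = 7.43 Pa.
ΔP = 7.43 Pa = 0.00743 kPa.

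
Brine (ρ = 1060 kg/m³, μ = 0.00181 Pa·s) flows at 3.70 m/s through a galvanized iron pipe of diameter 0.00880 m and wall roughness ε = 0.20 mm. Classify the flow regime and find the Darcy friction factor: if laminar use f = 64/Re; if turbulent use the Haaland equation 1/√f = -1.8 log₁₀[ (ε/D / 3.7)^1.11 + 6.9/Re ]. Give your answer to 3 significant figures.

Re = ρVD/μ = 1060·3.7·0.0088/0.00181 = 1.907e+04.
Re > 4000 → turbulent. ε/D = 0.0002/0.0088 = 0.0227; Haaland: 1/√f = -1.8 log₁₀[0.00351 + 0.000362] = 4.342, so f = 0.05304.

f ≈ 0.0530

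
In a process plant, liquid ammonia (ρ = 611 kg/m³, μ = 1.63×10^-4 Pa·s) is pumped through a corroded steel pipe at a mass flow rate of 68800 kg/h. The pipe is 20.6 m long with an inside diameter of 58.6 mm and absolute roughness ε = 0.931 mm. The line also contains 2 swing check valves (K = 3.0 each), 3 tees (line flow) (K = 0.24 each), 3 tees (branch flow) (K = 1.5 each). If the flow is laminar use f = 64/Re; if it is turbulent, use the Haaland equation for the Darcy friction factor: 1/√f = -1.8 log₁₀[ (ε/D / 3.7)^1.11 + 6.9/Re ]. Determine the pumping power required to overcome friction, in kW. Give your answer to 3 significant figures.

P ≈ 34.6 kW

ṁ = 68800 kg/h = 68800/3600 = 19.11 kg/s.
A = πD²/4 = π(0.0586)²/4 = 0.002697 m²; mean velocity V = ṁ/(ρA) = 19.11/(611 · 0.002697) = 11.6 m/s.
Reynolds number Re = ρVD/μ = 611 · 11.6 · 0.0586 / 0.000163 = 2.547e+06.
Re > 4000 → turbulent. Relative roughness ε/D = 0.000931/0.0586 = 0.0159. Haaland: 1/√f = -1.8 log₁₀[(0.0159/3.7)^1.11 + 6.9/2.547e+06] = -1.8 log₁₀[0.00236 + 2.71e-06] = 4.729, so f = 0.04472.
Total minor-loss coefficient ΣK = 2·3 + 3·0.24 + 3·1.5 = 11.2.
ΔP = [f·L/D + ΣK]·(ρV²/2) = [0.04472·20.6/0.0586 + 11.2]·(611·11.6²/2) = [15.72 + 11.2]·4.109e+04 = 1.107e+06 Pa.
Q = ṁ/ρ = 19.11/611 = 0.03128 m³/s.
Pumping power P = QΔP = 0.03128·1.107e+06 = 34630 W = 34.6 kW.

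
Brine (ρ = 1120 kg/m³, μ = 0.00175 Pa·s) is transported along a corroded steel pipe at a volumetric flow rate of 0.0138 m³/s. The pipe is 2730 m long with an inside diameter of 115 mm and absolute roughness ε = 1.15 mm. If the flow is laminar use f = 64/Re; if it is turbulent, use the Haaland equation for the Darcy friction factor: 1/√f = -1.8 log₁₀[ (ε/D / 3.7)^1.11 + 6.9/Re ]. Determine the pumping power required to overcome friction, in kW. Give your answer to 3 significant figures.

P ≈ 12.5 kW

Cross-sectional area A = πD²/4 = π(0.115)²/4 = 0.01039 m²; mean velocity V = Q/A = 0.0138/0.01039 = 1.329 m/s.
Reynolds number Re = ρVD/μ = 1120 · 1.329 · 0.115 / 0.00175 = 9.778e+04.
Re > 4000 → turbulent. Relative roughness ε/D = 0.00115/0.115 = 0.01. Haaland: 1/√f = -1.8 log₁₀[(0.01/3.7)^1.11 + 6.9/9.778e+04] = -1.8 log₁₀[0.00141 + 7.06e-05] = 5.093, so f = 0.03855.
Darcy-Weisbach: ΔP = f(L/D)(ρV²/2) = 0.03855·(2730/0.115)·(1120·1.329²/2) = 0.03855·2.374e+04·988.5 = 9.046e+05 Pa.
Pumping power P = QΔP = 0.0138·9.046e+05 = 12480 W = 12.5 kW.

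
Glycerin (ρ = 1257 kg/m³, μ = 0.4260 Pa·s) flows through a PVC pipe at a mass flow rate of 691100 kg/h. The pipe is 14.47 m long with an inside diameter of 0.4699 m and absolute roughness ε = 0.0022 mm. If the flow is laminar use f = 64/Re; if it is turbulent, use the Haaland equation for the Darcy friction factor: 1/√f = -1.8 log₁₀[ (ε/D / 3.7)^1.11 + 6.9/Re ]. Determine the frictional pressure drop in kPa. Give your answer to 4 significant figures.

ΔP ≈ 0.7867 kPa

ṁ = 691100 kg/h = 691100/3600 = 192 kg/s.
A = πD²/4 = π(0.4699)²/4 = 0.1734 m²; mean velocity V = ṁ/(ρA) = 192/(1257 · 0.1734) = 0.8806 m/s.
Reynolds number Re = ρVD/μ = 1257 · 0.8806 · 0.4699 / 0.426 = 1221.
Re < 2300 → laminar flow, so f = 64/Re = 64/1221 = 0.05241 (the turbulent correlation is not needed).
Darcy-Weisbach: ΔP = f(L/D)(ρV²/2) = 0.05241·(14.47/0.4699)·(1257·0.8806²/2) = 0.05241·30.79·487.4 = 786.7 Pa.
ΔP = 786.7 Pa = 0.7867 kPa.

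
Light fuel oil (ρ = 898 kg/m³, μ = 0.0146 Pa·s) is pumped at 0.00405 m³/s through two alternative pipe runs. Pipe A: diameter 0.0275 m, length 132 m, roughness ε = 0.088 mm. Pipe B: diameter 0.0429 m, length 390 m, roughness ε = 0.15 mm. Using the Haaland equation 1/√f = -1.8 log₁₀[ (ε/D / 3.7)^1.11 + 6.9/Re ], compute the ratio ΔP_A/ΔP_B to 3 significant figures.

Pipe A: V = Q/A = 0.00405/0.000594 = 6.819 m/s; Re = 1.153e+04; ε/D = 0.0032; Haaland → f = 0.03426; ΔP_A = f(L/D)(ρV²/2) = 3.433e+06 Pa.
Pipe B: V = Q/A = 0.00405/0.001445 = 2.802 m/s; Re = 7393; ε/D = 0.0035; Haaland → f = 0.03767; ΔP_B = f(L/D)(ρV²/2) = 1.207e+06 Pa.
ΔP_A/ΔP_B = 3.433e+06/1.207e+06 = 2.84.

ΔP_A/ΔP_B ≈ 2.84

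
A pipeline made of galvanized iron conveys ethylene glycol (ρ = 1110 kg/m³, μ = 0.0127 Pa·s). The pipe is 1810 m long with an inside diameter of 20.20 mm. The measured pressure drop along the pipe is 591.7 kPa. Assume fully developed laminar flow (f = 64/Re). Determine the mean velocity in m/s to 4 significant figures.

For laminar flow, f = 64/Re with Re = ρVD/μ, so Darcy-Weisbach reduces to ΔP = 32μLV/D². Solving for V: V = ΔP·D²/(32μL) = 5.917e+05·(0.0202)²/(32·0.0127·1810) = 0.3282 m/s.
Check: Re = ρVD/μ = 1110·0.3282·0.0202/0.0127 = 579.5 < 2300, so the laminar assumption holds.

V ≈ 0.3282 m/s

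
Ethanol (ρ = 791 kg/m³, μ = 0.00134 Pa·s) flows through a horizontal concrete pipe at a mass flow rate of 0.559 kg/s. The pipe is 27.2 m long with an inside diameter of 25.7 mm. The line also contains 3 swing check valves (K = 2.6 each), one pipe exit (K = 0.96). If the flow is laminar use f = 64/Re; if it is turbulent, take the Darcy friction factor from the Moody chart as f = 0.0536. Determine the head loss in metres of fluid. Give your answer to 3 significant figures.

A = πD²/4 = π(0.0257)²/4 = 0.0005187 m²; mean velocity V = ṁ/(ρA) = 0.559/(791 · 0.0005187) = 1.362 m/s.
Reynolds number Re = ρVD/μ = 791 · 1.362 · 0.0257 / 0.00134 = 2.067e+04.
Re > 4000 → turbulent; use the Moody-chart value f = 0.0536.
Total minor-loss coefficient ΣK = 3·2.6 + 1·0.96 = 8.76.
ΔP = [f·L/D + ΣK]·(ρV²/2) = [0.0536·27.2/0.0257 + 8.76]·(791·1.362²/2) = [56.73 + 8.76]·734 = 4.807e+04 Pa.
Head loss h_f = ΔP/(ρg) = 4.807e+04/(791·9.81) = 6.19 m.

h_f ≈ 6.19 m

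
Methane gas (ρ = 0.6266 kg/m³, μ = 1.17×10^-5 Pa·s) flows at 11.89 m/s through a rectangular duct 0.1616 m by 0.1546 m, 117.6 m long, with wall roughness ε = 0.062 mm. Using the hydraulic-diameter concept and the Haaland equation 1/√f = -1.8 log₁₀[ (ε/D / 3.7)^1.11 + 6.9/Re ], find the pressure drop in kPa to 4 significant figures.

Hydraulic diameter D_h = 4A/P = 4·(0.1616·0.1546)/(2·(0.1616+0.1546)) = 0.09993/0.6324 = 0.158 m.
Re = ρVD_h/μ = 0.6266·11.89·0.158/1.17e-05 = 1.006e+05.
ε/D_h = 6.2e-05/0.158 = 0.000392; Haaland gives 1/√f = -1.8 log₁₀[3.88e-05+6.86e-05] = 7.145, so f = 0.01959.
ΔP = f(L/D_h)(ρV²/2) = 0.01959·117.6/0.158·44.29 = 645.7 Pa.
ΔP = 0.6457 kPa.

ΔP ≈ 0.6457 kPa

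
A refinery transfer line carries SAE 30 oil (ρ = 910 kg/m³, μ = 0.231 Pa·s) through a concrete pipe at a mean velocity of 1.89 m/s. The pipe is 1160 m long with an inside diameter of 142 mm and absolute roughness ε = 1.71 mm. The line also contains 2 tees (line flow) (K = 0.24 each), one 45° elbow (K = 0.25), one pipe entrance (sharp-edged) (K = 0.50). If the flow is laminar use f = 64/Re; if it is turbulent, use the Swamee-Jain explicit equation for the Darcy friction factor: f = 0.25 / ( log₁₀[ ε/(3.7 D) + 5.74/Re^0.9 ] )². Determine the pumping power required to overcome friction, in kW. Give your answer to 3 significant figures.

Reynolds number Re = ρVD/μ = 910 · 1.89 · 0.142 / 0.231 = 1057.
Re < 2300 → laminar flow, so f = 64/Re = 64/1057 = 0.06053 (the turbulent correlation is not needed).
Total minor-loss coefficient ΣK = 2·0.24 + 1·0.25 + 1·0.5 = 1.23.
ΔP = [f·L/D + ΣK]·(ρV²/2) = [0.06053·1160/0.142 + 1.23]·(910·1.89²/2) = [494.5 + 1.23]·1625 = 8.057e+05 Pa.
Q = V·A = 1.89·0.01584 = 0.02993 m³/s.
Pumping power P = QΔP = 0.02993·8.057e+05 = 24120 W = 24.1 kW.

P ≈ 24.1 kW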